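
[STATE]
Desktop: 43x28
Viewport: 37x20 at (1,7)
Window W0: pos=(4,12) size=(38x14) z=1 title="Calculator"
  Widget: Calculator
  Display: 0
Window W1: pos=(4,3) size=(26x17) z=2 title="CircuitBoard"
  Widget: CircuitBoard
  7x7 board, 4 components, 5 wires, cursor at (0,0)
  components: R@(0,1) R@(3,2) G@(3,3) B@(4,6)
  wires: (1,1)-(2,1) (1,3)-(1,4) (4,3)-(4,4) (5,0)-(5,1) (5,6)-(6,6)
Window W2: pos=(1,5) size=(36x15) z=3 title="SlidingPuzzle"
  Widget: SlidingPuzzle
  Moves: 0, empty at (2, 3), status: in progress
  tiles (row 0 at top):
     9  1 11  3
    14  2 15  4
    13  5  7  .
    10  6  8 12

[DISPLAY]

┠──────────────────────────────────┨ 
┃┌────┬────┬────┬────┐             ┃ 
┃│  9 │  1 │ 11 │  3 │             ┃ 
┃├────┼────┼────┼────┤             ┃ 
┃│ 14 │  2 │ 15 │  4 │             ┃ 
┃├────┼────┼────┼────┤             ┃━
┃│ 13 │  5 │  7 │    │             ┃ 
┃├────┼────┼────┼────┤             ┃─
┃│ 10 │  6 │  8 │ 12 │             ┃ 
┃└────┴────┴────┴────┘             ┃ 
┃Moves: 0                          ┃ 
┃                                  ┃ 
┗━━━━━━━━━━━━━━━━━━━━━━━━━━━━━━━━━━┛ 
   ┃├───┼───┼───┼───┤                
   ┃│ 1 │ 2 │ 3 │ - │                
   ┃├───┼───┼───┼───┤                
   ┃│ 0 │ . │ = │ + │                
   ┃└───┴───┴───┴───┘                
   ┗━━━━━━━━━━━━━━━━━━━━━━━━━━━━━━━━━
                                     


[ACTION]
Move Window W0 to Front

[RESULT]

┠──────────────────────────────────┨ 
┃┌────┬────┬────┬────┐             ┃ 
┃│  9 │  1 │ 11 │  3 │             ┃ 
┃├────┼────┼────┼────┤             ┃ 
┃│ 14 │  2 │ 15 │  4 │             ┃ 
┃├─┏━━━━━━━━━━━━━━━━━━━━━━━━━━━━━━━━━
┃│ ┃ Calculator                      
┃├─┠─────────────────────────────────
┃│ ┃                                 
┃└─┃┌───┬───┬───┬───┐                
┃Mo┃│ 7 │ 8 │ 9 │ ÷ │                
┃  ┃├───┼───┼───┼───┤                
┗━━┃│ 4 │ 5 │ 6 │ × │                
   ┃├───┼───┼───┼───┤                
   ┃│ 1 │ 2 │ 3 │ - │                
   ┃├───┼───┼───┼───┤                
   ┃│ 0 │ . │ = │ + │                
   ┃└───┴───┴───┴───┘                
   ┗━━━━━━━━━━━━━━━━━━━━━━━━━━━━━━━━━
                                     


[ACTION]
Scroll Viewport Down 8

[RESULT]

┃┌────┬────┬────┬────┐             ┃ 
┃│  9 │  1 │ 11 │  3 │             ┃ 
┃├────┼────┼────┼────┤             ┃ 
┃│ 14 │  2 │ 15 │  4 │             ┃ 
┃├─┏━━━━━━━━━━━━━━━━━━━━━━━━━━━━━━━━━
┃│ ┃ Calculator                      
┃├─┠─────────────────────────────────
┃│ ┃                                 
┃└─┃┌───┬───┬───┬───┐                
┃Mo┃│ 7 │ 8 │ 9 │ ÷ │                
┃  ┃├───┼───┼───┼───┤                
┗━━┃│ 4 │ 5 │ 6 │ × │                
   ┃├───┼───┼───┼───┤                
   ┃│ 1 │ 2 │ 3 │ - │                
   ┃├───┼───┼───┼───┤                
   ┃│ 0 │ . │ = │ + │                
   ┃└───┴───┴───┴───┘                
   ┗━━━━━━━━━━━━━━━━━━━━━━━━━━━━━━━━━
                                     
                                     


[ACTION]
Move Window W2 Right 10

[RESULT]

   ┃  ┃┌────┬────┬────┬────┐         
   ┃1 ┃│  9 │  1 │ 11 │  3 │         
   ┃  ┃├────┼────┼────┼────┤         
   ┃2 ┃│ 14 │  2 │ 15 │  4 │         
   ┏━━━━━━━━━━━━━━━━━━━━━━━━━━━━━━━━━
   ┃ Calculator                      
   ┠─────────────────────────────────
   ┃                                 
   ┃┌───┬───┬───┬───┐                
   ┃│ 7 │ 8 │ 9 │ ÷ │                
   ┃├───┼───┼───┼───┤                
   ┃│ 4 │ 5 │ 6 │ × │                
   ┃├───┼───┼───┼───┤                
   ┃│ 1 │ 2 │ 3 │ - │                
   ┃├───┼───┼───┼───┤                
   ┃│ 0 │ . │ = │ + │                
   ┃└───┴───┴───┴───┘                
   ┗━━━━━━━━━━━━━━━━━━━━━━━━━━━━━━━━━
                                     
                                     


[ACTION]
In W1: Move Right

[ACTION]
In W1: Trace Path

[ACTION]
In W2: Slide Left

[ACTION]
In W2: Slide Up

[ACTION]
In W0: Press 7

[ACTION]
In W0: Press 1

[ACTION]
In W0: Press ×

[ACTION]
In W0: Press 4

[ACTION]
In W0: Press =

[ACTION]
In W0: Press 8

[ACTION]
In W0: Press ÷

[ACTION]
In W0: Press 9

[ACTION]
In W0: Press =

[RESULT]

   ┃  ┃┌────┬────┬────┬────┐         
   ┃1 ┃│  9 │  1 │ 11 │  3 │         
   ┃  ┃├────┼────┼────┼────┤         
   ┃2 ┃│ 14 │  2 │ 15 │  4 │         
   ┏━━━━━━━━━━━━━━━━━━━━━━━━━━━━━━━━━
   ┃ Calculator                      
   ┠─────────────────────────────────
   ┃                        0.8888888
   ┃┌───┬───┬───┬───┐                
   ┃│ 7 │ 8 │ 9 │ ÷ │                
   ┃├───┼───┼───┼───┤                
   ┃│ 4 │ 5 │ 6 │ × │                
   ┃├───┼───┼───┼───┤                
   ┃│ 1 │ 2 │ 3 │ - │                
   ┃├───┼───┼───┼───┤                
   ┃│ 0 │ . │ = │ + │                
   ┃└───┴───┴───┴───┘                
   ┗━━━━━━━━━━━━━━━━━━━━━━━━━━━━━━━━━
                                     
                                     


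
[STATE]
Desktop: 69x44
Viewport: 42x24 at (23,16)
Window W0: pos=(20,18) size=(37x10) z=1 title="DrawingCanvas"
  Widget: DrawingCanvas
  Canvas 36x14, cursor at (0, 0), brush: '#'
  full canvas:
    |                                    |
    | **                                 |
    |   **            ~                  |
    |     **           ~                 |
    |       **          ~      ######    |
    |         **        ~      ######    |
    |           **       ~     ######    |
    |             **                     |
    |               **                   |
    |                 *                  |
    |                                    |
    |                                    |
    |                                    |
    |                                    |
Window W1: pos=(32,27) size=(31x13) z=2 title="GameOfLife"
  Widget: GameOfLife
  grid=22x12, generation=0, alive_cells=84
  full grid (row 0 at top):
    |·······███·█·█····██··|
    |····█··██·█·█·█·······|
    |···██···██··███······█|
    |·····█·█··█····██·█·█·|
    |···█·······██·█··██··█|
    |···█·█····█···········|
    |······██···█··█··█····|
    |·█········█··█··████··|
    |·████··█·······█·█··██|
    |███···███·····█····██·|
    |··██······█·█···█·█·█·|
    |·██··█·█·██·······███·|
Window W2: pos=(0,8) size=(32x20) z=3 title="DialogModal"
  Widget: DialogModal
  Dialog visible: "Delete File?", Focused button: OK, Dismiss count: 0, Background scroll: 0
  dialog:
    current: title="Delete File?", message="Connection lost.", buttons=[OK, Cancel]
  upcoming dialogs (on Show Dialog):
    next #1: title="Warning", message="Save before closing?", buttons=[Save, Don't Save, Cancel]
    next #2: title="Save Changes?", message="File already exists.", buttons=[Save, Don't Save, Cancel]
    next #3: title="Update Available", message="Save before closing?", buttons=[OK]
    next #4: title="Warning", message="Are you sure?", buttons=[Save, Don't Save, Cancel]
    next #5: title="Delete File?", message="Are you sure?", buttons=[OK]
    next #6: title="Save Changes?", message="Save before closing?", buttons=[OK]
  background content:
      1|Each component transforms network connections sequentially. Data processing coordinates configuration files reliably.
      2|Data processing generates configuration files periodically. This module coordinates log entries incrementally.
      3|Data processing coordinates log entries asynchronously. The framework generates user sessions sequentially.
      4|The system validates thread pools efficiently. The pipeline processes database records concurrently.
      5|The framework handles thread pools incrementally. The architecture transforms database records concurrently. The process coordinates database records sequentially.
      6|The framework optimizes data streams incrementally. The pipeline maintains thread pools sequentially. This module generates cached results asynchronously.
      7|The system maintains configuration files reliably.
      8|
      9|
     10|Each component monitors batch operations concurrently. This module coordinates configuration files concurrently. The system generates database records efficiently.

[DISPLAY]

──┐ata s┃                                 
  │igura┃                                 
. │     ┃━━━━━━━━━━━━━━━━━━━━━━━━┓        
  │     ┃vas                     ┃        
──┘atch ┃────────────────────────┨        
        ┃                        ┃        
        ┃                        ┃        
        ┃      ~                 ┃        
        ┃       ~                ┃        
        ┃        ~      ######   ┃        
        ┃        ~      ######   ┃        
━━━━━━━━┛┏━━━━━━━━━━━━━━━━━━━━━━━━━━━━━┓  
         ┃ GameOfLife                  ┃  
         ┠─────────────────────────────┨  
         ┃Gen: 0                       ┃  
         ┃···██···██··███······█       ┃  
         ┃·····█·█··█····██·█·█·       ┃  
         ┃···█·······██·█··██··█       ┃  
         ┃···█·█····█···········       ┃  
         ┃······██···█··█··█····       ┃  
         ┃·█········█··█··████··       ┃  
         ┃·████··█·······█·█··██       ┃  
         ┃███···███·····█····██·       ┃  
         ┗━━━━━━━━━━━━━━━━━━━━━━━━━━━━━┛  


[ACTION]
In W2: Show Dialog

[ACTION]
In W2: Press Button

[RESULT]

s data s┃                                 
onfigura┃                                 
        ┃━━━━━━━━━━━━━━━━━━━━━━━━┓        
        ┃vas                     ┃        
s batch ┃────────────────────────┨        
        ┃                        ┃        
        ┃                        ┃        
        ┃      ~                 ┃        
        ┃       ~                ┃        
        ┃        ~      ######   ┃        
        ┃        ~      ######   ┃        
━━━━━━━━┛┏━━━━━━━━━━━━━━━━━━━━━━━━━━━━━┓  
         ┃ GameOfLife                  ┃  
         ┠─────────────────────────────┨  
         ┃Gen: 0                       ┃  
         ┃···██···██··███······█       ┃  
         ┃·····█·█··█····██·█·█·       ┃  
         ┃···█·······██·█··██··█       ┃  
         ┃···█·█····█···········       ┃  
         ┃······██···█··█··█····       ┃  
         ┃·█········█··█··████··       ┃  
         ┃·████··█·······█·█··██       ┃  
         ┃███···███·····█····██·       ┃  
         ┗━━━━━━━━━━━━━━━━━━━━━━━━━━━━━┛  


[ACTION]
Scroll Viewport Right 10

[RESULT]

ta s┃                                     
gura┃                                     
    ┃━━━━━━━━━━━━━━━━━━━━━━━━┓            
    ┃vas                     ┃            
tch ┃────────────────────────┨            
    ┃                        ┃            
    ┃                        ┃            
    ┃      ~                 ┃            
    ┃       ~                ┃            
    ┃        ~      ######   ┃            
    ┃        ~      ######   ┃            
━━━━┛┏━━━━━━━━━━━━━━━━━━━━━━━━━━━━━┓      
     ┃ GameOfLife                  ┃      
     ┠─────────────────────────────┨      
     ┃Gen: 0                       ┃      
     ┃···██···██··███······█       ┃      
     ┃·····█·█··█····██·█·█·       ┃      
     ┃···█·······██·█··██··█       ┃      
     ┃···█·█····█···········       ┃      
     ┃······██···█··█··█····       ┃      
     ┃·█········█··█··████··       ┃      
     ┃·████··█·······█·█··██       ┃      
     ┃███···███·····█····██·       ┃      
     ┗━━━━━━━━━━━━━━━━━━━━━━━━━━━━━┛      


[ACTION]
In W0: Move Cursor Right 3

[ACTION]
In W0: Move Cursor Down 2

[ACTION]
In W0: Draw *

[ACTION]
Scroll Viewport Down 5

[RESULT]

tch ┃────────────────────────┨            
    ┃                        ┃            
    ┃                        ┃            
    ┃      ~                 ┃            
    ┃       ~                ┃            
    ┃        ~      ######   ┃            
    ┃        ~      ######   ┃            
━━━━┛┏━━━━━━━━━━━━━━━━━━━━━━━━━━━━━┓      
     ┃ GameOfLife                  ┃      
     ┠─────────────────────────────┨      
     ┃Gen: 0                       ┃      
     ┃···██···██··███······█       ┃      
     ┃·····█·█··█····██·█·█·       ┃      
     ┃···█·······██·█··██··█       ┃      
     ┃···█·█····█···········       ┃      
     ┃······██···█··█··█····       ┃      
     ┃·█········█··█··████··       ┃      
     ┃·████··█·······█·█··██       ┃      
     ┃███···███·····█····██·       ┃      
     ┗━━━━━━━━━━━━━━━━━━━━━━━━━━━━━┛      
                                          
                                          
                                          
                                          


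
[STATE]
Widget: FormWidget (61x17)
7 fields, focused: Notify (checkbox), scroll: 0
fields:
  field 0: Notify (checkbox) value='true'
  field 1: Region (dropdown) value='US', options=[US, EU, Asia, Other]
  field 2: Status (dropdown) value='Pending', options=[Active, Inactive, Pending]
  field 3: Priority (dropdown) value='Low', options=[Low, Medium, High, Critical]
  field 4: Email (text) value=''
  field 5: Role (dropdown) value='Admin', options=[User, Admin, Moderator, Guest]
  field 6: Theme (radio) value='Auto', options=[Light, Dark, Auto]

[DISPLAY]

> Notify:     [x]                                            
  Region:     [US                                          ▼]
  Status:     [Pending                                     ▼]
  Priority:   [Low                                         ▼]
  Email:      [                                             ]
  Role:       [Admin                                       ▼]
  Theme:      ( ) Light  ( ) Dark  (●) Auto                  
                                                             
                                                             
                                                             
                                                             
                                                             
                                                             
                                                             
                                                             
                                                             
                                                             


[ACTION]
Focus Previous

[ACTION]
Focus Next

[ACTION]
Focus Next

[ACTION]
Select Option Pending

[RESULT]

  Notify:     [x]                                            
> Region:     [US                                          ▼]
  Status:     [Pending                                     ▼]
  Priority:   [Low                                         ▼]
  Email:      [                                             ]
  Role:       [Admin                                       ▼]
  Theme:      ( ) Light  ( ) Dark  (●) Auto                  
                                                             
                                                             
                                                             
                                                             
                                                             
                                                             
                                                             
                                                             
                                                             
                                                             


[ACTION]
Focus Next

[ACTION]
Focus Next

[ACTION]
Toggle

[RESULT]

  Notify:     [x]                                            
  Region:     [US                                          ▼]
  Status:     [Pending                                     ▼]
> Priority:   [Low                                         ▼]
  Email:      [                                             ]
  Role:       [Admin                                       ▼]
  Theme:      ( ) Light  ( ) Dark  (●) Auto                  
                                                             
                                                             
                                                             
                                                             
                                                             
                                                             
                                                             
                                                             
                                                             
                                                             


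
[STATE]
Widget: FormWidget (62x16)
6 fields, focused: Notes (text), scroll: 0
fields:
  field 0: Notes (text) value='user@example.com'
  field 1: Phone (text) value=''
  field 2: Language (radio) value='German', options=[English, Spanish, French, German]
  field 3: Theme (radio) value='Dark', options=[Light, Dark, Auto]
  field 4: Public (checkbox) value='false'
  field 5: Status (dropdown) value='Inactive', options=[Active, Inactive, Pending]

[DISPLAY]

> Notes:      [user@example.com                              ]
  Phone:      [                                              ]
  Language:   ( ) English  ( ) Spanish  ( ) French  (●) German
  Theme:      ( ) Light  (●) Dark  ( ) Auto                   
  Public:     [ ]                                             
  Status:     [Inactive                                     ▼]
                                                              
                                                              
                                                              
                                                              
                                                              
                                                              
                                                              
                                                              
                                                              
                                                              


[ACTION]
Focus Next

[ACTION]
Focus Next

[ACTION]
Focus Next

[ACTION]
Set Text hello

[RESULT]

  Notes:      [user@example.com                              ]
  Phone:      [                                              ]
  Language:   ( ) English  ( ) Spanish  ( ) French  (●) German
> Theme:      ( ) Light  (●) Dark  ( ) Auto                   
  Public:     [ ]                                             
  Status:     [Inactive                                     ▼]
                                                              
                                                              
                                                              
                                                              
                                                              
                                                              
                                                              
                                                              
                                                              
                                                              


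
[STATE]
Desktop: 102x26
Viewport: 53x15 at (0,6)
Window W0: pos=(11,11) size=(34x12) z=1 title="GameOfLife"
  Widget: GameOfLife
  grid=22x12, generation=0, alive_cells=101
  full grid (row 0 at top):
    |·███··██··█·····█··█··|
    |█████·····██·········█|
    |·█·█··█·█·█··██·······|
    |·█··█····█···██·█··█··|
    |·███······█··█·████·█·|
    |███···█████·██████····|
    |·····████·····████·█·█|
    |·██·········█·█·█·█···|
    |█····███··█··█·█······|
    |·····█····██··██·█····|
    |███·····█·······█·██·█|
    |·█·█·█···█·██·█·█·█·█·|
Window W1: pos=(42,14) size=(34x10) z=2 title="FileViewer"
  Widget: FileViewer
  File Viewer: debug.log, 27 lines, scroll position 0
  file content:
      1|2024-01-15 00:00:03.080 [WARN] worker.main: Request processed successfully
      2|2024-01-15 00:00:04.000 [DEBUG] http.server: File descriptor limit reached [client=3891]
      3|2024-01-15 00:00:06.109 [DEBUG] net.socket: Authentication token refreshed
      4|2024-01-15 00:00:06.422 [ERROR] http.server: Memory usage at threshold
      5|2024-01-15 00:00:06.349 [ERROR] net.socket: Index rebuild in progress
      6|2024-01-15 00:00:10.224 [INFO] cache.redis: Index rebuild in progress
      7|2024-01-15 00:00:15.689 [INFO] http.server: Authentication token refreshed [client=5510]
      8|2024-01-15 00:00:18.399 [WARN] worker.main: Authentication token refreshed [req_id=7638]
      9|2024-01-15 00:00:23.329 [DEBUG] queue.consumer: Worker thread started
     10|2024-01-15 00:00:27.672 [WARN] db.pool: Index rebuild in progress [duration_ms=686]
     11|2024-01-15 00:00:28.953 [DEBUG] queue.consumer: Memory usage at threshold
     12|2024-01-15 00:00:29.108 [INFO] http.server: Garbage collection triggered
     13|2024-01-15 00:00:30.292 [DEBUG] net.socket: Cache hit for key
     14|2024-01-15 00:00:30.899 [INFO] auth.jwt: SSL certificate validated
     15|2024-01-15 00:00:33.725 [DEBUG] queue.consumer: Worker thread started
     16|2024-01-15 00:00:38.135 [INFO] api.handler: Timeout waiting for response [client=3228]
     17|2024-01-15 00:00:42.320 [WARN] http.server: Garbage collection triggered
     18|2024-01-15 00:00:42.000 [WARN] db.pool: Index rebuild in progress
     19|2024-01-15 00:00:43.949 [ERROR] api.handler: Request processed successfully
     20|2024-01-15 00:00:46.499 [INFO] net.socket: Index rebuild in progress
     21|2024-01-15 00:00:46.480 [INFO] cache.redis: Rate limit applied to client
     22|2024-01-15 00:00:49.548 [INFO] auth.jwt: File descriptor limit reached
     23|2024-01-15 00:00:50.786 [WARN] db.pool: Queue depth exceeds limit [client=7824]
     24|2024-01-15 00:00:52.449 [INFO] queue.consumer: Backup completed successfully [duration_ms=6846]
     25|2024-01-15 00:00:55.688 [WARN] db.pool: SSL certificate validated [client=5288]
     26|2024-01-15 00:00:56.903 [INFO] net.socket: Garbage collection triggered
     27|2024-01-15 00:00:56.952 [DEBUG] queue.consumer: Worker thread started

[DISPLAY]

                                                     
                                                     
                                                     
                                                     
                                                     
           ┏━━━━━━━━━━━━━━━━━━━━━━━━━━━━━━━━┓        
           ┃ GameOfLife                     ┃        
           ┠────────────────────────────────┨        
           ┃Gen: 0                        ┏━━━━━━━━━━
           ┃·█·█··█·█·█··██·······        ┃ FileViewe
           ┃·█··█····█···██·█··█··        ┠──────────
           ┃·███······█··█·████·█·        ┃2024-01-15
           ┃███···█████·██████····        ┃2024-01-15
           ┃·····████·····████·█·█        ┃2024-01-15
           ┃·██·········█·█·█·█···        ┃2024-01-15


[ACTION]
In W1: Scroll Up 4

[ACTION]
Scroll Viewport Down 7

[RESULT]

           ┏━━━━━━━━━━━━━━━━━━━━━━━━━━━━━━━━┓        
           ┃ GameOfLife                     ┃        
           ┠────────────────────────────────┨        
           ┃Gen: 0                        ┏━━━━━━━━━━
           ┃·█·█··█·█·█··██·······        ┃ FileViewe
           ┃·█··█····█···██·█··█··        ┠──────────
           ┃·███······█··█·████·█·        ┃2024-01-15
           ┃███···█████·██████····        ┃2024-01-15
           ┃·····████·····████·█·█        ┃2024-01-15
           ┃·██·········█·█·█·█···        ┃2024-01-15
           ┃█····███··█··█·█······        ┃2024-01-15
           ┗━━━━━━━━━━━━━━━━━━━━━━━━━━━━━━┃2024-01-15
                                          ┗━━━━━━━━━━
                                                     
                                                     


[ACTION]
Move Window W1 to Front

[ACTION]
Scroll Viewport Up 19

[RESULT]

                                                     
                                                     
                                                     
                                                     
                                                     
                                                     
                                                     
                                                     
                                                     
                                                     
                                                     
           ┏━━━━━━━━━━━━━━━━━━━━━━━━━━━━━━━━┓        
           ┃ GameOfLife                     ┃        
           ┠────────────────────────────────┨        
           ┃Gen: 0                        ┏━━━━━━━━━━


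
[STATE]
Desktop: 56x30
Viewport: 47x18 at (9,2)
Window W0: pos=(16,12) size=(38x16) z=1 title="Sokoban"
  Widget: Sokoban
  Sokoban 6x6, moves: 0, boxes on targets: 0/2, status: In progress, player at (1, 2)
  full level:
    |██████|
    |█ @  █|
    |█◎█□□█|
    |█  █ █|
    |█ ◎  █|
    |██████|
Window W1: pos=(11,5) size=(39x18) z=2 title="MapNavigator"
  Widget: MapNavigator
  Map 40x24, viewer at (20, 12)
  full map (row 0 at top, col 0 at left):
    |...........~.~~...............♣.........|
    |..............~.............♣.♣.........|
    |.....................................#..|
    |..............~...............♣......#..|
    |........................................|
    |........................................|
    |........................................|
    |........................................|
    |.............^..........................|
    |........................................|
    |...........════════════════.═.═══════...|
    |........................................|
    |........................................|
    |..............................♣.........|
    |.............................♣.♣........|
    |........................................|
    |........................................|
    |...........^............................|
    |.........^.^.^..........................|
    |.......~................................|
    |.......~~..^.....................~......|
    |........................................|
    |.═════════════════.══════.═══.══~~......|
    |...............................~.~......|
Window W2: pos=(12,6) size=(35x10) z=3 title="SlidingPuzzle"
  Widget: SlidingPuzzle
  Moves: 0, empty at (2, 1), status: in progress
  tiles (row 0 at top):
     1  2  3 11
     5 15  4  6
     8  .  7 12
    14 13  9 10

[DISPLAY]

                                               
                                               
                                               
  ┏━━━━━━━━━━━━━━━━━━━━━━━━━━━━━━━━━━━━━┓      
  ┃┏━━━━━━━━━━━━━━━━━━━━━━━━━━━━━━━━━┓  ┃      
  ┠┃ SlidingPuzzle                   ┃──┨      
  ┃┠─────────────────────────────────┨..┃      
  ┃┃┌────┬────┬────┬────┐            ┃..┃      
  ┃┃│  1 │  2 │  3 │ 11 │            ┃..┃      
  ┃┃├────┼────┼────┼────┤            ┃..┃      
  ┃┃│  5 │ 15 │  4 │  6 │            ┃..┃━━━┓  
  ┃┃├────┼────┼────┼────┤            ┃..┃   ┃  
  ┃┃│  8 │    │  7 │ 12 │            ┃..┃───┨  
  ┃┗━━━━━━━━━━━━━━━━━━━━━━━━━━━━━━━━━┛..┃   ┃  
  ┃............................♣........┃   ┃  
  ┃...........................♣.♣.......┃   ┃  
  ┃.....................................┃   ┃  
  ┃.....................................┃   ┃  


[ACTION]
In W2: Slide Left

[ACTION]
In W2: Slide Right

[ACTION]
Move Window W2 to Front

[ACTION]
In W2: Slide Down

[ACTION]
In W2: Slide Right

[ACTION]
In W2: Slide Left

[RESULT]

                                               
                                               
                                               
  ┏━━━━━━━━━━━━━━━━━━━━━━━━━━━━━━━━━━━━━┓      
  ┃┏━━━━━━━━━━━━━━━━━━━━━━━━━━━━━━━━━┓  ┃      
  ┠┃ SlidingPuzzle                   ┃──┨      
  ┃┠─────────────────────────────────┨..┃      
  ┃┃┌────┬────┬────┬────┐            ┃..┃      
  ┃┃│  1 │  2 │  3 │ 11 │            ┃..┃      
  ┃┃├────┼────┼────┼────┤            ┃..┃      
  ┃┃│  5 │    │  4 │  6 │            ┃..┃━━━┓  
  ┃┃├────┼────┼────┼────┤            ┃..┃   ┃  
  ┃┃│  8 │ 15 │  7 │ 12 │            ┃..┃───┨  
  ┃┗━━━━━━━━━━━━━━━━━━━━━━━━━━━━━━━━━┛..┃   ┃  
  ┃............................♣........┃   ┃  
  ┃...........................♣.♣.......┃   ┃  
  ┃.....................................┃   ┃  
  ┃.....................................┃   ┃  


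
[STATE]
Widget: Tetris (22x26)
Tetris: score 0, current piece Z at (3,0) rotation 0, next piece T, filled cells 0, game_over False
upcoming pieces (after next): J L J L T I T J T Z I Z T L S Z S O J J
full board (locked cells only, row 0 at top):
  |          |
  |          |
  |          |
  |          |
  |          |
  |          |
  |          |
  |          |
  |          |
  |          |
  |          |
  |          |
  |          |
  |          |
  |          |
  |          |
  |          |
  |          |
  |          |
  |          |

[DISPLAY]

   ▓▓     │Next:      
    ▓▓    │ ▒         
          │▒▒▒        
          │           
          │           
          │           
          │Score:     
          │0          
          │           
          │           
          │           
          │           
          │           
          │           
          │           
          │           
          │           
          │           
          │           
          │           
          │           
          │           
          │           
          │           
          │           
          │           


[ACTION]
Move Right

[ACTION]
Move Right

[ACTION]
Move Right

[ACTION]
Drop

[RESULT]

          │Next:      
      ▓▓  │ ▒         
       ▓▓ │▒▒▒        
          │           
          │           
          │           
          │Score:     
          │0          
          │           
          │           
          │           
          │           
          │           
          │           
          │           
          │           
          │           
          │           
          │           
          │           
          │           
          │           
          │           
          │           
          │           
          │           


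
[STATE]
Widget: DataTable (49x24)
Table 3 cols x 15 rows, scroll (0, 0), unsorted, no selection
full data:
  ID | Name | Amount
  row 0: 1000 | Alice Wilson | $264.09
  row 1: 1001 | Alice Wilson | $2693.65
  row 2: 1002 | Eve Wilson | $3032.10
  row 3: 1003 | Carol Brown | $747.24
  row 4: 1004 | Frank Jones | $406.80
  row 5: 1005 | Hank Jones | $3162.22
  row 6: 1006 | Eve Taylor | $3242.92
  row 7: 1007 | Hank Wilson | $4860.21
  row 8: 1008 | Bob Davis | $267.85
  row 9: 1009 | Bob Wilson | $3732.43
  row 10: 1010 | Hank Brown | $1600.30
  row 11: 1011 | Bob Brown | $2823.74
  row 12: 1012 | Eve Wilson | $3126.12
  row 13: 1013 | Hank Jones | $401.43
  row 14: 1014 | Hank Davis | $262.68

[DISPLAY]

ID  │Name        │Amount                         
────┼────────────┼────────                       
1000│Alice Wilson│$264.09                        
1001│Alice Wilson│$2693.65                       
1002│Eve Wilson  │$3032.10                       
1003│Carol Brown │$747.24                        
1004│Frank Jones │$406.80                        
1005│Hank Jones  │$3162.22                       
1006│Eve Taylor  │$3242.92                       
1007│Hank Wilson │$4860.21                       
1008│Bob Davis   │$267.85                        
1009│Bob Wilson  │$3732.43                       
1010│Hank Brown  │$1600.30                       
1011│Bob Brown   │$2823.74                       
1012│Eve Wilson  │$3126.12                       
1013│Hank Jones  │$401.43                        
1014│Hank Davis  │$262.68                        
                                                 
                                                 
                                                 
                                                 
                                                 
                                                 
                                                 


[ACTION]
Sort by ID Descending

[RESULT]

ID ▼│Name        │Amount                         
────┼────────────┼────────                       
1014│Hank Davis  │$262.68                        
1013│Hank Jones  │$401.43                        
1012│Eve Wilson  │$3126.12                       
1011│Bob Brown   │$2823.74                       
1010│Hank Brown  │$1600.30                       
1009│Bob Wilson  │$3732.43                       
1008│Bob Davis   │$267.85                        
1007│Hank Wilson │$4860.21                       
1006│Eve Taylor  │$3242.92                       
1005│Hank Jones  │$3162.22                       
1004│Frank Jones │$406.80                        
1003│Carol Brown │$747.24                        
1002│Eve Wilson  │$3032.10                       
1001│Alice Wilson│$2693.65                       
1000│Alice Wilson│$264.09                        
                                                 
                                                 
                                                 
                                                 
                                                 
                                                 
                                                 


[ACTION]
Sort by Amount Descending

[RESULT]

ID  │Name        │Amount ▼                       
────┼────────────┼────────                       
1007│Hank Wilson │$4860.21                       
1009│Bob Wilson  │$3732.43                       
1006│Eve Taylor  │$3242.92                       
1005│Hank Jones  │$3162.22                       
1012│Eve Wilson  │$3126.12                       
1002│Eve Wilson  │$3032.10                       
1011│Bob Brown   │$2823.74                       
1001│Alice Wilson│$2693.65                       
1010│Hank Brown  │$1600.30                       
1003│Carol Brown │$747.24                        
1004│Frank Jones │$406.80                        
1013│Hank Jones  │$401.43                        
1008│Bob Davis   │$267.85                        
1000│Alice Wilson│$264.09                        
1014│Hank Davis  │$262.68                        
                                                 
                                                 
                                                 
                                                 
                                                 
                                                 
                                                 


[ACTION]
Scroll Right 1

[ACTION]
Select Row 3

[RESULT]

ID  │Name        │Amount ▼                       
────┼────────────┼────────                       
1007│Hank Wilson │$4860.21                       
1009│Bob Wilson  │$3732.43                       
1006│Eve Taylor  │$3242.92                       
>005│Hank Jones  │$3162.22                       
1012│Eve Wilson  │$3126.12                       
1002│Eve Wilson  │$3032.10                       
1011│Bob Brown   │$2823.74                       
1001│Alice Wilson│$2693.65                       
1010│Hank Brown  │$1600.30                       
1003│Carol Brown │$747.24                        
1004│Frank Jones │$406.80                        
1013│Hank Jones  │$401.43                        
1008│Bob Davis   │$267.85                        
1000│Alice Wilson│$264.09                        
1014│Hank Davis  │$262.68                        
                                                 
                                                 
                                                 
                                                 
                                                 
                                                 
                                                 
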